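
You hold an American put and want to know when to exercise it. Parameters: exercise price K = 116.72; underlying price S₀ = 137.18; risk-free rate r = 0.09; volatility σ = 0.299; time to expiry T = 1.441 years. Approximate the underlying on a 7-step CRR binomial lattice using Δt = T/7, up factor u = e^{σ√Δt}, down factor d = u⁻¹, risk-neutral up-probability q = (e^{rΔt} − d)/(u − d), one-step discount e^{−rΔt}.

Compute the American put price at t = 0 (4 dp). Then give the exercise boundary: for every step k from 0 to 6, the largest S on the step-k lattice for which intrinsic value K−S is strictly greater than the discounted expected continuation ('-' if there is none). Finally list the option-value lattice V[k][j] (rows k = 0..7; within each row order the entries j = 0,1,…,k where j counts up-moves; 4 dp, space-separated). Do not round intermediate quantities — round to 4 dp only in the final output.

price = 5.4672
boundary = - - - 91.3147 79.7304 91.3147 104.5821
tree:
5.4672
9.4293 2.2125
15.7767 4.2388 0.5276
25.4053 7.9543 1.1556 0.0000
36.9896 14.5103 2.5307 0.0000 0.0000
47.1043 25.4053 5.5423 0.0000 0.0000 0.0000
55.9358 36.9896 12.1379 0.0000 0.0000 0.0000 0.0000
63.6470 47.1043 25.4053 0.0000 0.0000 0.0000 0.0000 0.0000

params: Δt=0.20586 u=1.14529 d=0.87314 q=0.53485 e^(-rΔt)=0.98164
t_7 payoffs: 63.6470 47.1043 25.4053 0.0000 0.0000 0.0000 0.0000 0.0000
t_6: node(6,0) S=60.7842 payoff=55.9358 vs cont=53.7932 → 55.9358 [stop]  node(6,1) S=79.7304 payoff=36.9896 vs cont=34.8470 → 36.9896 [stop]  node(6,2) S=104.5821 payoff=12.1379 vs cont=11.6004 → 12.1379 [stop]  node(6,3) S=137.1800 payoff=0.0000 vs cont=0.0000 → 0.0000 [wait]  node(6,4) S=179.9385 payoff=0.0000 vs cont=0.0000 → 0.0000 [wait]  node(6,5) S=236.0248 payoff=0.0000 vs cont=0.0000 → 0.0000 [wait]  node(6,6) S=309.5929 payoff=0.0000 vs cont=0.0000 → 0.0000 [wait]  ⇒ S*(6)=104.5821
t_5: node(5,0) S=69.6157 payoff=47.1043 vs cont=44.9617 → 47.1043 [stop]  node(5,1) S=91.3147 payoff=25.4053 vs cont=23.2627 → 25.4053 [stop]  node(5,2) S=119.7772 payoff=0.0000 vs cont=5.5423 → 5.5423 [wait]  node(5,3) S=157.1113 payoff=0.0000 vs cont=0.0000 → 0.0000 [wait]  node(5,4) S=206.0824 payoff=0.0000 vs cont=0.0000 → 0.0000 [wait]  node(5,5) S=270.3176 payoff=0.0000 vs cont=0.0000 → 0.0000 [wait]  ⇒ S*(5)=91.3147
t_4: node(4,0) S=79.7304 payoff=36.9896 vs cont=34.8470 → 36.9896 [stop]  node(4,1) S=104.5821 payoff=12.1379 vs cont=14.5103 → 14.5103 [wait]  node(4,2) S=137.1800 payoff=0.0000 vs cont=2.5307 → 2.5307 [wait]  node(4,3) S=179.9385 payoff=0.0000 vs cont=0.0000 → 0.0000 [wait]  node(4,4) S=236.0248 payoff=0.0000 vs cont=0.0000 → 0.0000 [wait]  ⇒ S*(4)=79.7304
t_3: node(3,0) S=91.3147 payoff=25.4053 vs cont=24.5083 → 25.4053 [stop]  node(3,1) S=119.7772 payoff=0.0000 vs cont=7.9543 → 7.9543 [wait]  node(3,2) S=157.1113 payoff=0.0000 vs cont=1.1556 → 1.1556 [wait]  node(3,3) S=206.0824 payoff=0.0000 vs cont=0.0000 → 0.0000 [wait]  ⇒ S*(3)=91.3147
t_2: node(2,0) S=104.5821 payoff=12.1379 vs cont=15.7767 → 15.7767 [wait]  node(2,1) S=137.1800 payoff=0.0000 vs cont=4.2388 → 4.2388 [wait]  node(2,2) S=179.9385 payoff=0.0000 vs cont=0.5276 → 0.5276 [wait]  ⇒ S*(2)=-
t_1: node(1,0) S=119.7772 payoff=0.0000 vs cont=9.4293 → 9.4293 [wait]  node(1,1) S=157.1113 payoff=0.0000 vs cont=2.2125 → 2.2125 [wait]  ⇒ S*(1)=-
t_0: node(0,0) S=137.1800 payoff=0.0000 vs cont=5.4672 → 5.4672 [wait]  ⇒ S*(0)=-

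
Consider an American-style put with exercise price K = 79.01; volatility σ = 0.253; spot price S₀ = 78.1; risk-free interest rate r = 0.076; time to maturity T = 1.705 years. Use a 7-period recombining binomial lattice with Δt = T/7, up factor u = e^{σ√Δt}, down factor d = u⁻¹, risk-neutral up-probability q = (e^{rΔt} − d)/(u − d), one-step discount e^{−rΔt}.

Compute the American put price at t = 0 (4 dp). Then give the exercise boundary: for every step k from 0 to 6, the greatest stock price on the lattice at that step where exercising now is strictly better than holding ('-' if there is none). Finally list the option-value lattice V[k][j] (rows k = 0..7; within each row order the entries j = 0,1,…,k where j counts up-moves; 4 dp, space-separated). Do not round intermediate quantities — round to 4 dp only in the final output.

price = 7.3020
boundary = - - 60.8410 53.6994 60.8410 53.6994 60.8410
tree:
7.3020
11.7096 3.8503
18.1690 6.6856 1.6007
25.3106 11.2421 3.0876 0.4066
31.6140 18.1690 5.8092 0.9072 0.0000
37.1774 25.3106 10.5524 2.0242 0.0000 0.0000
42.0878 31.6140 18.1690 4.5165 0.0000 0.0000 0.0000
46.4218 37.1774 25.3106 10.0775 0.0000 0.0000 0.0000 0.0000

params: Δt=0.24357 u=1.13299 d=0.88262 q=0.54345 e^(-rΔt)=0.98166
t_7 payoffs: 46.4218 37.1774 25.3106 10.0775 0.0000 0.0000 0.0000 0.0000
t_6: node(6,0) S=36.9222 payoff=42.0878 vs cont=40.6387 → 42.0878 [stop]  node(6,1) S=47.3960 payoff=31.6140 vs cont=30.1649 → 31.6140 [stop]  node(6,2) S=60.8410 payoff=18.1690 vs cont=16.7199 → 18.1690 [stop]  node(6,3) S=78.1000 payoff=0.9100 vs cont=4.5165 → 4.5165 [wait]  node(6,4) S=100.2549 payoff=0.0000 vs cont=0.0000 → 0.0000 [wait]  node(6,5) S=128.6946 payoff=0.0000 vs cont=0.0000 → 0.0000 [wait]  node(6,6) S=165.2018 payoff=0.0000 vs cont=0.0000 → 0.0000 [wait]  ⇒ S*(6)=60.8410
t_5: node(5,0) S=41.8326 payoff=37.1774 vs cont=35.7283 → 37.1774 [stop]  node(5,1) S=53.6994 payoff=25.3106 vs cont=23.8615 → 25.3106 [stop]  node(5,2) S=68.9325 payoff=10.0775 vs cont=10.5524 → 10.5524 [wait]  node(5,3) S=88.4868 payoff=0.0000 vs cont=2.0242 → 2.0242 [wait]  node(5,4) S=113.5881 payoff=0.0000 vs cont=0.0000 → 0.0000 [wait]  node(5,5) S=145.8101 payoff=0.0000 vs cont=0.0000 → 0.0000 [wait]  ⇒ S*(5)=53.6994
t_4: node(4,0) S=47.3960 payoff=31.6140 vs cont=30.1649 → 31.6140 [stop]  node(4,1) S=60.8410 payoff=18.1690 vs cont=16.9732 → 18.1690 [stop]  node(4,2) S=78.1000 payoff=0.9100 vs cont=5.8092 → 5.8092 [wait]  node(4,3) S=100.2549 payoff=0.0000 vs cont=0.9072 → 0.9072 [wait]  node(4,4) S=128.6946 payoff=0.0000 vs cont=0.0000 → 0.0000 [wait]  ⇒ S*(4)=60.8410
t_3: node(3,0) S=53.6994 payoff=25.3106 vs cont=23.8615 → 25.3106 [stop]  node(3,1) S=68.9325 payoff=10.0775 vs cont=11.2421 → 11.2421 [wait]  node(3,2) S=88.4868 payoff=0.0000 vs cont=3.0876 → 3.0876 [wait]  node(3,3) S=113.5881 payoff=0.0000 vs cont=0.4066 → 0.4066 [wait]  ⇒ S*(3)=53.6994
t_2: node(2,0) S=60.8410 payoff=18.1690 vs cont=17.3411 → 18.1690 [stop]  node(2,1) S=78.1000 payoff=0.9100 vs cont=6.6856 → 6.6856 [wait]  node(2,2) S=100.2549 payoff=0.0000 vs cont=1.6007 → 1.6007 [wait]  ⇒ S*(2)=60.8410
t_1: node(1,0) S=68.9325 payoff=10.0775 vs cont=11.7096 → 11.7096 [wait]  node(1,1) S=88.4868 payoff=0.0000 vs cont=3.8503 → 3.8503 [wait]  ⇒ S*(1)=-
t_0: node(0,0) S=78.1000 payoff=0.9100 vs cont=7.3020 → 7.3020 [wait]  ⇒ S*(0)=-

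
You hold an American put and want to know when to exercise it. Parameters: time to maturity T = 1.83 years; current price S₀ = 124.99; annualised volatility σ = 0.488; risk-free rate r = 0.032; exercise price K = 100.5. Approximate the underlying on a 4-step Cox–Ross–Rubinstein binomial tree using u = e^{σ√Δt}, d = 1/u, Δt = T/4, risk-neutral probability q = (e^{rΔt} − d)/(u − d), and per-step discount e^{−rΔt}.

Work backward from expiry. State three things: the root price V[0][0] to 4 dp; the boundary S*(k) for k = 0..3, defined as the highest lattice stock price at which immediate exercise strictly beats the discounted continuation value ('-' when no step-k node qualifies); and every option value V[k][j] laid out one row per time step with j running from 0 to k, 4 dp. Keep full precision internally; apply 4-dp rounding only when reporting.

price = 16.9260
boundary = - - - 46.4326
tree:
16.9260
25.9387 6.0300
38.4224 10.9297 0.0000
54.0674 19.8109 0.0000 0.0000
67.1211 35.9087 0.0000 0.0000 0.0000

Δt=0.45750  u=1.39108  d=0.71887  q=0.44016  discount=0.98547
step 4 (expiry): payoffs max(K−S,0) = 67.1211 35.9087 0.0000 0.0000 0.0000
step 3: (k=3,j=0): S=46.4326, (K−S)⁺=54.0674, hold=52.6068 ⇒ V=54.0674 exercise | (k=3,j=1): S=89.8514, (K−S)⁺=10.6486, hold=19.8109 ⇒ V=19.8109 continue | (k=3,j=2): S=173.8705, (K−S)⁺=0.0000, hold=0.0000 ⇒ V=0.0000 continue | (k=3,j=3): S=336.4552, (K−S)⁺=0.0000, hold=0.0000 ⇒ V=0.0000 continue  boundary S*=46.4326
step 2: (k=2,j=0): S=64.5913, (K−S)⁺=35.9087, hold=38.4224 ⇒ V=38.4224 continue | (k=2,j=1): S=124.9900, (K−S)⁺=0.0000, hold=10.9297 ⇒ V=10.9297 continue | (k=2,j=2): S=241.8670, (K−S)⁺=0.0000, hold=0.0000 ⇒ V=0.0000 continue  boundary S*=-
step 1: (k=1,j=0): S=89.8514, (K−S)⁺=10.6486, hold=25.9387 ⇒ V=25.9387 continue | (k=1,j=1): S=173.8705, (K−S)⁺=0.0000, hold=6.0300 ⇒ V=6.0300 continue  boundary S*=-
step 0: (k=0,j=0): S=124.9900, (K−S)⁺=0.0000, hold=16.9260 ⇒ V=16.9260 continue  boundary S*=-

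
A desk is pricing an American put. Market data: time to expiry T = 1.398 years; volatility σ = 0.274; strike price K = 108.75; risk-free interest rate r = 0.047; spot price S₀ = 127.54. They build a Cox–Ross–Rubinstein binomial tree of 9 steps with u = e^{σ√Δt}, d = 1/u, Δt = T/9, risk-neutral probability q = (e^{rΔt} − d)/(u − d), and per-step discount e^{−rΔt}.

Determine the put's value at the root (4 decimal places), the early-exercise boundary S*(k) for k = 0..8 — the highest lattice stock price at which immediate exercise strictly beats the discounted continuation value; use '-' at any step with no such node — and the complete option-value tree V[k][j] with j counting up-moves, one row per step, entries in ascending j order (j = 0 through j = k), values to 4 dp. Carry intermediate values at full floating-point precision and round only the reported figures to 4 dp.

params: Δt=0.15533 u=1.11404 d=0.89764 q=0.50689 e^(-rΔt)=0.99273
t_9 payoffs: 60.4939 48.8605 34.4225 16.5039 0.0000 0.0000 0.0000 0.0000 0.0000 0.0000
t_8: node(8,0) S=53.7590 payoff=54.9910 vs cont=54.1999 → 54.9910 [stop]  node(8,1) S=66.7191 payoff=42.0309 vs cont=41.2399 → 42.0309 [stop]  node(8,2) S=82.8035 payoff=25.9465 vs cont=25.1554 → 25.9465 [stop]  node(8,3) S=102.7656 payoff=5.9844 vs cont=8.0790 → 8.0790 [wait]  node(8,4) S=127.5400 payoff=0.0000 vs cont=0.0000 → 0.0000 [wait]  node(8,5) S=158.2870 payoff=0.0000 vs cont=0.0000 → 0.0000 [wait]  node(8,6) S=196.4464 payoff=0.0000 vs cont=0.0000 → 0.0000 [wait]  node(8,7) S=243.8051 payoff=0.0000 vs cont=0.0000 → 0.0000 [wait]  node(8,8) S=302.5809 payoff=0.0000 vs cont=0.0000 → 0.0000 [wait]  ⇒ S*(8)=82.8035
t_7: node(7,0) S=59.8895 payoff=48.8605 vs cont=48.0694 → 48.8605 [stop]  node(7,1) S=74.3275 payoff=34.4225 vs cont=33.6315 → 34.4225 [stop]  node(7,2) S=92.2461 payoff=16.5039 vs cont=16.7668 → 16.7668 [wait]  node(7,3) S=114.4846 payoff=0.0000 vs cont=3.9549 → 3.9549 [wait]  node(7,4) S=142.0842 payoff=0.0000 vs cont=0.0000 → 0.0000 [wait]  node(7,5) S=176.3375 payoff=0.0000 vs cont=0.0000 → 0.0000 [wait]  node(7,6) S=218.8484 payoff=0.0000 vs cont=0.0000 → 0.0000 [wait]  node(7,7) S=271.6077 payoff=0.0000 vs cont=0.0000 → 0.0000 [wait]  ⇒ S*(7)=74.3275
t_6: node(6,0) S=66.7191 payoff=42.0309 vs cont=41.2399 → 42.0309 [stop]  node(6,1) S=82.8035 payoff=25.9465 vs cont=25.2877 → 25.9465 [stop]  node(6,2) S=102.7656 payoff=5.9844 vs cont=10.1979 → 10.1979 [wait]  node(6,3) S=127.5400 payoff=0.0000 vs cont=1.9360 → 1.9360 [wait]  node(6,4) S=158.2870 payoff=0.0000 vs cont=0.0000 → 0.0000 [wait]  node(6,5) S=196.4464 payoff=0.0000 vs cont=0.0000 → 0.0000 [wait]  node(6,6) S=243.8051 payoff=0.0000 vs cont=0.0000 → 0.0000 [wait]  ⇒ S*(6)=82.8035
t_5: node(5,0) S=74.3275 payoff=34.4225 vs cont=33.6315 → 34.4225 [stop]  node(5,1) S=92.2461 payoff=16.5039 vs cont=17.8330 → 17.8330 [wait]  node(5,2) S=114.4846 payoff=0.0000 vs cont=5.9663 → 5.9663 [wait]  node(5,3) S=142.0842 payoff=0.0000 vs cont=0.9477 → 0.9477 [wait]  node(5,4) S=176.3375 payoff=0.0000 vs cont=0.0000 → 0.0000 [wait]  node(5,5) S=218.8484 payoff=0.0000 vs cont=0.0000 → 0.0000 [wait]  ⇒ S*(5)=74.3275
t_4: node(4,0) S=82.8035 payoff=25.9465 vs cont=25.8242 → 25.9465 [stop]  node(4,1) S=102.7656 payoff=5.9844 vs cont=11.7319 → 11.7319 [wait]  node(4,2) S=127.5400 payoff=0.0000 vs cont=3.3975 → 3.3975 [wait]  node(4,3) S=158.2870 payoff=0.0000 vs cont=0.4639 → 0.4639 [wait]  node(4,4) S=196.4464 payoff=0.0000 vs cont=0.0000 → 0.0000 [wait]  ⇒ S*(4)=82.8035
t_3: node(3,0) S=92.2461 payoff=16.5039 vs cont=18.6049 → 18.6049 [wait]  node(3,1) S=114.4846 payoff=0.0000 vs cont=7.4527 → 7.4527 [wait]  node(3,2) S=142.0842 payoff=0.0000 vs cont=1.8966 → 1.8966 [wait]  node(3,3) S=176.3375 payoff=0.0000 vs cont=0.2271 → 0.2271 [wait]  ⇒ S*(3)=-
t_2: node(2,0) S=102.7656 payoff=5.9844 vs cont=12.8578 → 12.8578 [wait]  node(2,1) S=127.5400 payoff=0.0000 vs cont=4.6027 → 4.6027 [wait]  node(2,2) S=158.2870 payoff=0.0000 vs cont=1.0427 → 1.0427 [wait]  ⇒ S*(2)=-
t_1: node(1,0) S=114.4846 payoff=0.0000 vs cont=8.6103 → 8.6103 [wait]  node(1,1) S=142.0842 payoff=0.0000 vs cont=2.7778 → 2.7778 [wait]  ⇒ S*(1)=-
t_0: node(0,0) S=127.5400 payoff=0.0000 vs cont=5.6127 → 5.6127 [wait]  ⇒ S*(0)=-

price = 5.6127
boundary = - - - - 82.8035 74.3275 82.8035 74.3275 82.8035
tree:
5.6127
8.6103 2.7778
12.8578 4.6027 1.0427
18.6049 7.4527 1.8966 0.2271
25.9465 11.7319 3.3975 0.4639 0.0000
34.4225 17.8330 5.9663 0.9477 0.0000 0.0000
42.0309 25.9465 10.1979 1.9360 0.0000 0.0000 0.0000
48.8605 34.4225 16.7668 3.9549 0.0000 0.0000 0.0000 0.0000
54.9910 42.0309 25.9465 8.0790 0.0000 0.0000 0.0000 0.0000 0.0000
60.4939 48.8605 34.4225 16.5039 0.0000 0.0000 0.0000 0.0000 0.0000 0.0000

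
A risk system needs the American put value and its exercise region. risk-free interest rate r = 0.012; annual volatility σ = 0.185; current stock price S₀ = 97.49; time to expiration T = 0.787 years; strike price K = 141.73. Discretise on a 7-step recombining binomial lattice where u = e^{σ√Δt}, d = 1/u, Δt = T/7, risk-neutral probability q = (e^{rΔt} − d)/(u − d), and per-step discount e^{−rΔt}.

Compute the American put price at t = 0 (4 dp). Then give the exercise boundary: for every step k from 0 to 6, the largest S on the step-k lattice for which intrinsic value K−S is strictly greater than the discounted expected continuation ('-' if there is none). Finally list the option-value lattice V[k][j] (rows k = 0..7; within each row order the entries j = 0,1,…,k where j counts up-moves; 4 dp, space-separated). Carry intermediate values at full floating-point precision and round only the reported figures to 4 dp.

Δt=0.11243, u=1.06400, d=0.93985, q=0.49537, disc=e^(-rΔt)=0.99865
k=7 terminal: V=max(K-S,0) → 78.5788 70.2374 60.7942 50.1037 38.0011 24.2999 8.7890 0.0000
k=6: j=0 S=67.1926 intr=74.5374 cont=74.3463 V=74.5374[EX]; j=1 S=76.0678 intr=65.6622 cont=65.4711 V=65.6622[EX]; j=2 S=86.1153 intr=55.6147 cont=55.4236 V=55.6147[EX]; j=3 S=97.4900 intr=44.2400 cont=44.0489 V=44.2400[EX]; j=4 S=110.3671 intr=31.3629 cont=31.1718 V=31.3629[EX]; j=5 S=124.9451 intr=16.7849 cont=16.5938 V=16.7849[EX]; j=6 S=141.4487 intr=0.2813 cont=4.4292 V=4.4292[hold]  S*(6)=124.9451
k=5: j=0 S=71.4926 intr=70.2374 cont=70.0463 V=70.2374[EX]; j=1 S=80.9358 intr=60.7942 cont=60.6031 V=60.7942[EX]; j=2 S=91.6263 intr=50.1037 cont=49.9126 V=50.1037[EX]; j=3 S=103.7289 intr=38.0011 cont=37.8100 V=38.0011[EX]; j=4 S=117.4301 intr=24.2999 cont=24.1088 V=24.2999[EX]; j=5 S=132.9410 intr=8.7890 cont=10.6498 V=10.6498[hold]  S*(5)=117.4301
k=4: j=0 S=76.0678 intr=65.6622 cont=65.4711 V=65.6622[EX]; j=1 S=86.1153 intr=55.6147 cont=55.4236 V=55.6147[EX]; j=2 S=97.4900 intr=44.2400 cont=44.0489 V=44.2400[EX]; j=3 S=110.3671 intr=31.3629 cont=31.1718 V=31.3629[EX]; j=4 S=124.9451 intr=16.7849 cont=17.5144 V=17.5144[hold]  S*(4)=110.3671
k=3: j=0 S=80.9358 intr=60.7942 cont=60.6031 V=60.7942[EX]; j=1 S=91.6263 intr=50.1037 cont=49.9126 V=50.1037[EX]; j=2 S=103.7289 intr=38.0011 cont=37.8100 V=38.0011[EX]; j=3 S=117.4301 intr=24.2999 cont=24.4697 V=24.4697[hold]  S*(3)=103.7289
k=2: j=0 S=86.1153 intr=55.6147 cont=55.4236 V=55.6147[EX]; j=1 S=97.4900 intr=44.2400 cont=44.0489 V=44.2400[EX]; j=2 S=110.3671 intr=31.3629 cont=31.2558 V=31.3629[EX]  S*(2)=110.3671
k=1: j=0 S=91.6263 intr=50.1037 cont=49.9126 V=50.1037[EX]; j=1 S=103.7289 intr=38.0011 cont=37.8100 V=38.0011[EX]  S*(1)=103.7289
k=0: j=0 S=97.4900 intr=44.2400 cont=44.0489 V=44.2400[EX]  S*(0)=97.4900

price = 44.2400
boundary = 97.4900 103.7289 110.3671 103.7289 110.3671 117.4301 124.9451
tree:
44.2400
50.1037 38.0011
55.6147 44.2400 31.3629
60.7942 50.1037 38.0011 24.4697
65.6622 55.6147 44.2400 31.3629 17.5144
70.2374 60.7942 50.1037 38.0011 24.2999 10.6498
74.5374 65.6622 55.6147 44.2400 31.3629 16.7849 4.4292
78.5788 70.2374 60.7942 50.1037 38.0011 24.2999 8.7890 0.0000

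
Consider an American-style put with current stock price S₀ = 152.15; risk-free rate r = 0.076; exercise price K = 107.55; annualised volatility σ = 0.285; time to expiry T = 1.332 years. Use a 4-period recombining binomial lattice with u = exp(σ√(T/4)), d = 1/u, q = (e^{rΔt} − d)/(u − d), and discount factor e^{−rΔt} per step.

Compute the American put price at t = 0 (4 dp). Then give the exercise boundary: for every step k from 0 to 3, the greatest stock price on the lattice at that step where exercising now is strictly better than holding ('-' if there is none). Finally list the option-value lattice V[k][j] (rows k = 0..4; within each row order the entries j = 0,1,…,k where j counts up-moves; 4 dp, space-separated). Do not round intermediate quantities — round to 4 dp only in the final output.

price = 1.3521
boundary = - - - 92.8959
tree:
1.3521
2.9921 0.0000
6.6217 0.0000 0.0000
14.6541 0.0000 0.0000 0.0000
28.7418 0.0000 0.0000 0.0000 0.0000

Δt=0.33300  u=1.17876  d=0.84835  q=0.53655  discount=0.97501
step 4 (expiry): payoffs max(K−S,0) = 28.7418 0.0000 0.0000 0.0000 0.0000
step 3: (k=3,j=0): S=92.8959, (K−S)⁺=14.6541, hold=12.9875 ⇒ V=14.6541 exercise | (k=3,j=1): S=129.0764, (K−S)⁺=0.0000, hold=0.0000 ⇒ V=0.0000 continue | (k=3,j=2): S=179.3482, (K−S)⁺=0.0000, hold=0.0000 ⇒ V=0.0000 continue | (k=3,j=3): S=249.1997, (K−S)⁺=0.0000, hold=0.0000 ⇒ V=0.0000 continue  boundary S*=92.8959
step 2: (k=2,j=0): S=109.5019, (K−S)⁺=0.0000, hold=6.6217 ⇒ V=6.6217 continue | (k=2,j=1): S=152.1500, (K−S)⁺=0.0000, hold=0.0000 ⇒ V=0.0000 continue | (k=2,j=2): S=211.4084, (K−S)⁺=0.0000, hold=0.0000 ⇒ V=0.0000 continue  boundary S*=-
step 1: (k=1,j=0): S=129.0764, (K−S)⁺=0.0000, hold=2.9921 ⇒ V=2.9921 continue | (k=1,j=1): S=179.3482, (K−S)⁺=0.0000, hold=0.0000 ⇒ V=0.0000 continue  boundary S*=-
step 0: (k=0,j=0): S=152.1500, (K−S)⁺=0.0000, hold=1.3521 ⇒ V=1.3521 continue  boundary S*=-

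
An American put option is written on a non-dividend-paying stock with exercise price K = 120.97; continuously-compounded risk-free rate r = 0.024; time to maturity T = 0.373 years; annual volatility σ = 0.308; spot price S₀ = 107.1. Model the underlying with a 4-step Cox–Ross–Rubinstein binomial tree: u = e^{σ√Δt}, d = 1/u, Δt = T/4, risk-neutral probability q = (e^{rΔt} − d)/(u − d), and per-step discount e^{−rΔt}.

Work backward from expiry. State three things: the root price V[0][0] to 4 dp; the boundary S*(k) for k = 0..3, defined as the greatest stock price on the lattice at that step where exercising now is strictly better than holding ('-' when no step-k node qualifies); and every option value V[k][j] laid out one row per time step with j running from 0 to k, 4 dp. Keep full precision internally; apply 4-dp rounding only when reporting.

price = 16.9379
boundary = - - 88.7351 97.4861
tree:
16.9379
23.9775 9.6415
32.2349 15.4377 3.6141
40.2003 23.4839 7.0801 0.0000
47.4506 32.2349 13.8700 0.0000 0.0000

Δt=0.09325, u=1.09862, d=0.91023, q=0.48840, disc=e^(-rΔt)=0.99776
k=4 terminal: V=max(K-S,0) → 47.4506 32.2349 13.8700 0.0000 0.0000
k=3: j=0 S=80.7697 intr=40.2003 cont=39.9298 V=40.2003[EX]; j=1 S=97.4861 intr=23.4839 cont=23.2135 V=23.4839[EX]; j=2 S=117.6620 intr=3.3080 cont=7.0801 V=7.0801[hold]; j=3 S=142.0137 intr=0.0000 cont=0.0000 V=0.0000[hold]  S*(3)=97.4861
k=2: j=0 S=88.7351 intr=32.2349 cont=31.9644 V=32.2349[EX]; j=1 S=107.1000 intr=13.8700 cont=15.4377 V=15.4377[hold]; j=2 S=129.2657 intr=0.0000 cont=3.6141 V=3.6141[hold]  S*(2)=88.7351
k=1: j=0 S=97.4861 intr=23.4839 cont=23.9775 V=23.9775[hold]; j=1 S=117.6620 intr=3.3080 cont=9.6415 V=9.6415[hold]  S*(1)=-
k=0: j=0 S=107.1000 intr=13.8700 cont=16.9379 V=16.9379[hold]  S*(0)=-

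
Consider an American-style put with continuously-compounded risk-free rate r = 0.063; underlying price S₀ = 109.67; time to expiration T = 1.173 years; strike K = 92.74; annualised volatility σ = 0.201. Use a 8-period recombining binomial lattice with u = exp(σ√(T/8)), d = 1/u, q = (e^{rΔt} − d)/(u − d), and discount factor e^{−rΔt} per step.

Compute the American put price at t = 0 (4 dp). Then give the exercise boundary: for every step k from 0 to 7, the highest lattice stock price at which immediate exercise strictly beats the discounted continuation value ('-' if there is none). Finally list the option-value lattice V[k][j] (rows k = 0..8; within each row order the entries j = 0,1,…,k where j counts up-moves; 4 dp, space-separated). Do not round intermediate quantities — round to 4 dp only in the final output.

Δt=0.14663, u=1.08001, d=0.92592, q=0.54100, disc=e^(-rΔt)=0.99081
k=8 terminal: V=max(K-S,0) → 33.4912 23.6314 12.1309 0.0000 0.0000 0.0000 0.0000 0.0000 0.0000
k=7: j=0 S=63.9891 intr=28.7509 cont=27.8982 V=28.7509[EX]; j=1 S=74.6376 intr=18.1024 cont=17.2496 V=18.1024[EX]; j=2 S=87.0582 intr=5.6818 cont=5.5170 V=5.6818[EX]; j=3 S=101.5458 intr=0.0000 cont=0.0000 V=0.0000[hold]; j=4 S=118.4442 intr=0.0000 cont=0.0000 V=0.0000[hold]; j=5 S=138.1548 intr=0.0000 cont=0.0000 V=0.0000[hold]; j=6 S=161.1454 intr=0.0000 cont=0.0000 V=0.0000[hold]; j=7 S=187.9619 intr=0.0000 cont=0.0000 V=0.0000[hold]  S*(7)=87.0582
k=6: j=0 S=69.1086 intr=23.6314 cont=22.7787 V=23.6314[EX]; j=1 S=80.6091 intr=12.1309 cont=11.2782 V=12.1309[EX]; j=2 S=94.0234 intr=0.0000 cont=2.5840 V=2.5840[hold]; j=3 S=109.6700 intr=0.0000 cont=0.0000 V=0.0000[hold]; j=4 S=127.9204 intr=0.0000 cont=0.0000 V=0.0000[hold]; j=5 S=149.2079 intr=0.0000 cont=0.0000 V=0.0000[hold]; j=6 S=174.0379 intr=0.0000 cont=0.0000 V=0.0000[hold]  S*(6)=80.6091
k=5: j=0 S=74.6376 intr=18.1024 cont=17.2496 V=18.1024[EX]; j=1 S=87.0582 intr=5.6818 cont=6.9020 V=6.9020[hold]; j=2 S=101.5458 intr=0.0000 cont=1.1751 V=1.1751[hold]; j=3 S=118.4442 intr=0.0000 cont=0.0000 V=0.0000[hold]; j=4 S=138.1548 intr=0.0000 cont=0.0000 V=0.0000[hold]; j=5 S=161.1454 intr=0.0000 cont=0.0000 V=0.0000[hold]  S*(5)=74.6376
k=4: j=0 S=80.6091 intr=12.1309 cont=11.9323 V=12.1309[EX]; j=1 S=94.0234 intr=0.0000 cont=3.7688 V=3.7688[hold]; j=2 S=109.6700 intr=0.0000 cont=0.5344 V=0.5344[hold]; j=3 S=127.9204 intr=0.0000 cont=0.0000 V=0.0000[hold]; j=4 S=149.2079 intr=0.0000 cont=0.0000 V=0.0000[hold]  S*(4)=80.6091
k=3: j=0 S=87.0582 intr=5.6818 cont=7.5371 V=7.5371[hold]; j=1 S=101.5458 intr=0.0000 cont=2.0005 V=2.0005[hold]; j=2 S=118.4442 intr=0.0000 cont=0.2431 V=0.2431[hold]; j=3 S=138.1548 intr=0.0000 cont=0.0000 V=0.0000[hold]  S*(3)=-
k=2: j=0 S=94.0234 intr=0.0000 cont=4.5001 V=4.5001[hold]; j=1 S=109.6700 intr=0.0000 cont=1.0401 V=1.0401[hold]; j=2 S=127.9204 intr=0.0000 cont=0.1105 V=0.1105[hold]  S*(2)=-
k=1: j=0 S=101.5458 intr=0.0000 cont=2.6041 V=2.6041[hold]; j=1 S=118.4442 intr=0.0000 cont=0.5323 V=0.5323[hold]  S*(1)=-
k=0: j=0 S=109.6700 intr=0.0000 cont=1.4696 V=1.4696[hold]  S*(0)=-

price = 1.4696
boundary = - - - - 80.6091 74.6376 80.6091 87.0582
tree:
1.4696
2.6041 0.5323
4.5001 1.0401 0.1105
7.5371 2.0005 0.2431 0.0000
12.1309 3.7688 0.5344 0.0000 0.0000
18.1024 6.9020 1.1751 0.0000 0.0000 0.0000
23.6314 12.1309 2.5840 0.0000 0.0000 0.0000 0.0000
28.7509 18.1024 5.6818 0.0000 0.0000 0.0000 0.0000 0.0000
33.4912 23.6314 12.1309 0.0000 0.0000 0.0000 0.0000 0.0000 0.0000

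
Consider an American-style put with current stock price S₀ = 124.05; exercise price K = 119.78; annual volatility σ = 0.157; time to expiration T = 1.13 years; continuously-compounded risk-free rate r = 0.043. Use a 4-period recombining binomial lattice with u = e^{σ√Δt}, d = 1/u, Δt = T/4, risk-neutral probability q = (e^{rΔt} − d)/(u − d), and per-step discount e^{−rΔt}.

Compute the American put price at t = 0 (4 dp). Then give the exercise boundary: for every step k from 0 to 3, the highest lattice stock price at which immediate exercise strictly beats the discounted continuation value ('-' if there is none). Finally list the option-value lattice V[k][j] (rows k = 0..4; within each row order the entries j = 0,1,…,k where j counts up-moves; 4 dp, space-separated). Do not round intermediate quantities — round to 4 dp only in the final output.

Δt=0.28250  u=1.08703  d=0.91994  q=0.55230  discount=0.98793
step 4 (expiry): payoffs max(K−S,0) = 30.9346 14.7977 0.0000 0.0000 0.0000
step 3: (k=3,j=0): S=96.5774, (K−S)⁺=23.2026, hold=21.7564 ⇒ V=23.2026 exercise | (k=3,j=1): S=114.1186, (K−S)⁺=5.6614, hold=6.5450 ⇒ V=6.5450 continue | (k=3,j=2): S=134.8457, (K−S)⁺=0.0000, hold=0.0000 ⇒ V=0.0000 continue | (k=3,j=3): S=159.3375, (K−S)⁺=0.0000, hold=0.0000 ⇒ V=0.0000 continue  boundary S*=96.5774
step 2: (k=2,j=0): S=104.9823, (K−S)⁺=14.7977, hold=13.8336 ⇒ V=14.7977 exercise | (k=2,j=1): S=124.0500, (K−S)⁺=0.0000, hold=2.8949 ⇒ V=2.8949 continue | (k=2,j=2): S=146.5810, (K−S)⁺=0.0000, hold=0.0000 ⇒ V=0.0000 continue  boundary S*=104.9823
step 1: (k=1,j=0): S=114.1186, (K−S)⁺=5.6614, hold=8.1245 ⇒ V=8.1245 continue | (k=1,j=1): S=134.8457, (K−S)⁺=0.0000, hold=1.2804 ⇒ V=1.2804 continue  boundary S*=-
step 0: (k=0,j=0): S=124.0500, (K−S)⁺=0.0000, hold=4.2921 ⇒ V=4.2921 continue  boundary S*=-

price = 4.2921
boundary = - - 104.9823 96.5774
tree:
4.2921
8.1245 1.2804
14.7977 2.8949 0.0000
23.2026 6.5450 0.0000 0.0000
30.9346 14.7977 0.0000 0.0000 0.0000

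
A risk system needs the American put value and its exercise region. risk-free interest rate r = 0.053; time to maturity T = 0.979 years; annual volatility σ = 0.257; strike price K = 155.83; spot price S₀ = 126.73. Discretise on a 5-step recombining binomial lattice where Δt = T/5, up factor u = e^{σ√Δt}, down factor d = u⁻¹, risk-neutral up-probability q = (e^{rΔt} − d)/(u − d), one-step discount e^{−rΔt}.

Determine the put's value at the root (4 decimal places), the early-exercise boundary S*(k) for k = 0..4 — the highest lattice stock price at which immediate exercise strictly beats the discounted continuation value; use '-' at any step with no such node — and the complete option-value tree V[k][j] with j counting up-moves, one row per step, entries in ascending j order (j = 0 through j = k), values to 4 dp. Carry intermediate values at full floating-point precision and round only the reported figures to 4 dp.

Δt=0.19580, u=1.12044, d=0.89251, q=0.51737, disc=e^(-rΔt)=0.98968
k=5 terminal: V=max(K-S,0) → 84.0608 65.7321 42.7226 13.8367 0.0000 0.0000
k=4: j=0 S=80.4130 intr=75.4170 cont=73.8082 V=75.4170[EX]; j=1 S=100.9492 intr=54.8808 cont=53.2720 V=54.8808[EX]; j=2 S=126.7300 intr=29.1000 cont=27.4913 V=29.1000[EX]; j=3 S=159.0948 intr=0.0000 cont=6.6091 V=6.6091[hold]; j=4 S=199.7250 intr=0.0000 cont=0.0000 V=0.0000[hold]  S*(4)=126.7300
k=3: j=0 S=90.0979 intr=65.7321 cont=64.1234 V=65.7321[EX]; j=1 S=113.1074 intr=42.7226 cont=41.1138 V=42.7226[EX]; j=2 S=141.9933 intr=13.8367 cont=17.2837 V=17.2837[hold]; j=3 S=178.2560 intr=0.0000 cont=3.1569 V=3.1569[hold]  S*(3)=113.1074
k=2: j=0 S=100.9492 intr=54.8808 cont=53.2720 V=54.8808[EX]; j=1 S=126.7300 intr=29.1000 cont=29.2562 V=29.2562[hold]; j=2 S=159.0948 intr=0.0000 cont=9.8720 V=9.8720[hold]  S*(2)=100.9492
k=1: j=0 S=113.1074 intr=42.7226 cont=41.1938 V=42.7226[EX]; j=1 S=141.9933 intr=13.8367 cont=19.0290 V=19.0290[hold]  S*(1)=113.1074
k=0: j=0 S=126.7300 intr=29.1000 cont=30.1498 V=30.1498[hold]  S*(0)=-

price = 30.1498
boundary = - 113.1074 100.9492 113.1074 126.7300
tree:
30.1498
42.7226 19.0290
54.8808 29.2562 9.8720
65.7321 42.7226 17.2837 3.1569
75.4170 54.8808 29.1000 6.6091 0.0000
84.0608 65.7321 42.7226 13.8367 0.0000 0.0000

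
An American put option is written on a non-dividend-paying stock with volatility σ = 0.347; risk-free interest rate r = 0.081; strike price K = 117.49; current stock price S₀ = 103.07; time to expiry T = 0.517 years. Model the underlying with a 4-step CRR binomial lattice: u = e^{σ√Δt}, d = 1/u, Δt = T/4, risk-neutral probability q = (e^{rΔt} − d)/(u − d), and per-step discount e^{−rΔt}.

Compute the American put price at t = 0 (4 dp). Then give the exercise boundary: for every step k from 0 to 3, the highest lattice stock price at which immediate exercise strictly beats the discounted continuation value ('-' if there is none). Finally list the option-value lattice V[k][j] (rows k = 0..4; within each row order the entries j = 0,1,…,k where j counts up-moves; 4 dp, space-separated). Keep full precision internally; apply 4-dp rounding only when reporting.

params: Δt=0.12925 u=1.13287 d=0.88272 q=0.51092 e^(-rΔt)=0.98959
t_4 payoffs: 54.9126 37.1791 14.4200 0.0000 0.0000
t_3: node(3,0) S=70.8918 payoff=46.5982 vs cont=45.3746 → 46.5982 [stop]  node(3,1) S=90.9816 payoff=26.5084 vs cont=25.2848 → 26.5084 [stop]  node(3,2) S=116.7646 payoff=0.7254 vs cont=6.9790 → 6.9790 [wait]  node(3,3) S=149.8541 payoff=0.0000 vs cont=0.0000 → 0.0000 [wait]  ⇒ S*(3)=90.9816
t_2: node(2,0) S=80.3109 payoff=37.1791 vs cont=35.9554 → 37.1791 [stop]  node(2,1) S=103.0700 payoff=14.4200 vs cont=16.3582 → 16.3582 [wait]  node(2,2) S=132.2787 payoff=0.0000 vs cont=3.3777 → 3.3777 [wait]  ⇒ S*(2)=80.3109
t_1: node(1,0) S=90.9816 payoff=26.5084 vs cont=26.2648 → 26.5084 [stop]  node(1,1) S=116.7646 payoff=0.7254 vs cont=9.6249 → 9.6249 [wait]  ⇒ S*(1)=90.9816
t_0: node(0,0) S=103.0700 payoff=14.4200 vs cont=17.6960 → 17.6960 [wait]  ⇒ S*(0)=-

price = 17.6960
boundary = - 90.9816 80.3109 90.9816
tree:
17.6960
26.5084 9.6249
37.1791 16.3582 3.3777
46.5982 26.5084 6.9790 0.0000
54.9126 37.1791 14.4200 0.0000 0.0000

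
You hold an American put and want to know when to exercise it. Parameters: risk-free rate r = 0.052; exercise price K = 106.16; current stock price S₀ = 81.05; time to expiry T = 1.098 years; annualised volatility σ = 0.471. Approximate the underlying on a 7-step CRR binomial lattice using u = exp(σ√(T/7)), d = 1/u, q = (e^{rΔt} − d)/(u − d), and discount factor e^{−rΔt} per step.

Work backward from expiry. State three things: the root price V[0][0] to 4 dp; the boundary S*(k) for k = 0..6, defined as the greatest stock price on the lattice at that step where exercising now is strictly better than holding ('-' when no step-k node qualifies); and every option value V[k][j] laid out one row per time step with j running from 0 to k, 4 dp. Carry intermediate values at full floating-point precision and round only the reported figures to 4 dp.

params: Δt=0.15686 u=1.20507 d=0.82982 q=0.47532 e^(-rΔt)=0.99188
t_7 payoffs: 84.1987 74.2677 59.8460 38.9027 8.4888 0.0000 0.0000 0.0000
t_6: node(6,0) S=26.4650 payoff=79.6950 vs cont=78.8326 → 79.6950 [stop]  node(6,1) S=38.4325 payoff=67.7275 vs cont=66.8651 → 67.7275 [stop]  node(6,2) S=55.8118 payoff=50.3482 vs cont=49.4858 → 50.3482 [stop]  node(6,3) S=81.0500 payoff=25.1100 vs cont=24.2476 → 25.1100 [stop]  node(6,4) S=117.7010 payoff=0.0000 vs cont=4.4177 → 4.4177 [wait]  node(6,5) S=170.9256 payoff=0.0000 vs cont=0.0000 → 0.0000 [wait]  node(6,6) S=248.2184 payoff=0.0000 vs cont=0.0000 → 0.0000 [wait]  ⇒ S*(6)=81.0500
t_5: node(5,0) S=31.8923 payoff=74.2677 vs cont=73.4053 → 74.2677 [stop]  node(5,1) S=46.3140 payoff=59.8460 vs cont=58.9836 → 59.8460 [stop]  node(5,2) S=67.2573 payoff=38.9027 vs cont=38.0403 → 38.9027 [stop]  node(5,3) S=97.6712 payoff=8.4888 vs cont=15.1503 → 15.1503 [wait]  node(5,4) S=141.8383 payoff=0.0000 vs cont=2.2990 → 2.2990 [wait]  node(5,5) S=205.9778 payoff=0.0000 vs cont=0.0000 → 0.0000 [wait]  ⇒ S*(5)=67.2573
t_4: node(4,0) S=38.4325 payoff=67.7275 vs cont=66.8651 → 67.7275 [stop]  node(4,1) S=55.8118 payoff=50.3482 vs cont=49.4858 → 50.3482 [stop]  node(4,2) S=81.0500 payoff=25.1100 vs cont=27.3883 → 27.3883 [wait]  node(4,3) S=117.7010 payoff=0.0000 vs cont=8.9683 → 8.9683 [wait]  node(4,4) S=170.9256 payoff=0.0000 vs cont=1.1964 → 1.1964 [wait]  ⇒ S*(4)=55.8118
t_3: node(3,0) S=46.3140 payoff=59.8460 vs cont=58.9836 → 59.8460 [stop]  node(3,1) S=67.2573 payoff=38.9027 vs cont=39.1144 → 39.1144 [wait]  node(3,2) S=97.6712 payoff=8.4888 vs cont=18.4815 → 18.4815 [wait]  node(3,3) S=141.8383 payoff=0.0000 vs cont=5.2313 → 5.2313 [wait]  ⇒ S*(3)=46.3140
t_2: node(2,0) S=55.8118 payoff=50.3482 vs cont=49.5857 → 50.3482 [stop]  node(2,1) S=81.0500 payoff=25.1100 vs cont=29.0690 → 29.0690 [wait]  node(2,2) S=117.7010 payoff=0.0000 vs cont=12.0844 → 12.0844 [wait]  ⇒ S*(2)=55.8118
t_1: node(1,0) S=67.2573 payoff=38.9027 vs cont=39.9068 → 39.9068 [wait]  node(1,1) S=97.6712 payoff=8.4888 vs cont=20.8252 → 20.8252 [wait]  ⇒ S*(1)=-
t_0: node(0,0) S=81.0500 payoff=25.1100 vs cont=30.5864 → 30.5864 [wait]  ⇒ S*(0)=-

price = 30.5864
boundary = - - 55.8118 46.3140 55.8118 67.2573 81.0500
tree:
30.5864
39.9068 20.8252
50.3482 29.0690 12.0844
59.8460 39.1144 18.4815 5.2313
67.7275 50.3482 27.3883 8.9683 1.1964
74.2677 59.8460 38.9027 15.1503 2.2990 0.0000
79.6950 67.7275 50.3482 25.1100 4.4177 0.0000 0.0000
84.1987 74.2677 59.8460 38.9027 8.4888 0.0000 0.0000 0.0000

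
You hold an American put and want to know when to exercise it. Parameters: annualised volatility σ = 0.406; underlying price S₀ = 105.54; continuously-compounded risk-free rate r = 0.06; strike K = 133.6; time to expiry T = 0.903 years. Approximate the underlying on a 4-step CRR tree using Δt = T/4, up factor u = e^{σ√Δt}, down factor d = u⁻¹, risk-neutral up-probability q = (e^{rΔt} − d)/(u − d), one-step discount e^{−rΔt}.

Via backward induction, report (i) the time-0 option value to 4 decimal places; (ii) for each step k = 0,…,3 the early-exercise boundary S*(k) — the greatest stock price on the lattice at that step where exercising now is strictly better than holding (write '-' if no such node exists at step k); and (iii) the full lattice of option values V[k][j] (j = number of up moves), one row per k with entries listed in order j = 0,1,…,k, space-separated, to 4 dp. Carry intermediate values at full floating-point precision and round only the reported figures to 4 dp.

params: Δt=0.22575 u=1.21277 d=0.82456 q=0.48705 e^(-rΔt)=0.98655
t_4 payoffs: 84.8124 61.8432 28.0600 0.0000 0.0000
t_3: node(3,0) S=59.1679 payoff=74.4321 vs cont=72.6347 → 74.4321 [stop]  node(3,1) S=87.0242 payoff=46.5758 vs cont=44.7784 → 46.5758 [stop]  node(3,2) S=127.9953 payoff=5.6047 vs cont=14.1997 → 14.1997 [wait]  node(3,3) S=188.2555 payoff=0.0000 vs cont=0.0000 → 0.0000 [wait]  ⇒ S*(3)=87.0242
t_2: node(2,0) S=71.7568 payoff=61.8432 vs cont=60.0457 → 61.8432 [stop]  node(2,1) S=105.5400 payoff=28.0600 vs cont=30.3925 → 30.3925 [wait]  node(2,2) S=155.2283 payoff=0.0000 vs cont=7.1857 → 7.1857 [wait]  ⇒ S*(2)=71.7568
t_1: node(1,0) S=87.0242 payoff=46.5758 vs cont=45.8991 → 46.5758 [stop]  node(1,1) S=127.9953 payoff=5.6047 vs cont=18.8327 → 18.8327 [wait]  ⇒ S*(1)=87.0242
t_0: node(0,0) S=105.5400 payoff=28.0600 vs cont=32.6186 → 32.6186 [wait]  ⇒ S*(0)=-

price = 32.6186
boundary = - 87.0242 71.7568 87.0242
tree:
32.6186
46.5758 18.8327
61.8432 30.3925 7.1857
74.4321 46.5758 14.1997 0.0000
84.8124 61.8432 28.0600 0.0000 0.0000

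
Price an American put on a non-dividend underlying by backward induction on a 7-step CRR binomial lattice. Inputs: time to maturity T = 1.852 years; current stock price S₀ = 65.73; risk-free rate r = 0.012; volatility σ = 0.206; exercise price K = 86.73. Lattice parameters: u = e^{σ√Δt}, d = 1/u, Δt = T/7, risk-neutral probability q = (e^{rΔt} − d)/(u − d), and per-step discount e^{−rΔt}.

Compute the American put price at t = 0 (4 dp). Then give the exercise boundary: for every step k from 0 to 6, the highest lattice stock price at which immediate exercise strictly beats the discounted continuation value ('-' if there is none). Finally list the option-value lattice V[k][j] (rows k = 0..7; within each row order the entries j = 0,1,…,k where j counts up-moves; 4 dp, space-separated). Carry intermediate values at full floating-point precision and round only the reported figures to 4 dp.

Δt=0.26457  u=1.11178  d=0.89946  q=0.48851  discount=0.99683
step 7 (expiry): payoffs max(K−S,0) = 55.4230 48.0331 38.8988 27.6084 13.6529 0.0000 0.0000 0.0000
step 6: (k=6,j=0): S=34.8064, (K−S)⁺=51.9236, hold=51.6487 ⇒ V=51.9236 exercise | (k=6,j=1): S=43.0223, (K−S)⁺=43.7077, hold=43.4328 ⇒ V=43.7077 exercise | (k=6,j=2): S=53.1776, (K−S)⁺=33.5524, hold=33.2775 ⇒ V=33.5524 exercise | (k=6,j=3): S=65.7300, (K−S)⁺=21.0000, hold=20.7251 ⇒ V=21.0000 exercise | (k=6,j=4): S=81.2454, (K−S)⁺=5.4846, hold=6.9612 ⇒ V=6.9612 continue | (k=6,j=5): S=100.4231, (K−S)⁺=0.0000, hold=0.0000 ⇒ V=0.0000 continue | (k=6,j=6): S=124.1277, (K−S)⁺=0.0000, hold=0.0000 ⇒ V=0.0000 continue  boundary S*=65.7300
step 5: (k=5,j=0): S=38.6969, (K−S)⁺=48.0331, hold=47.7582 ⇒ V=48.0331 exercise | (k=5,j=1): S=47.8312, (K−S)⁺=38.8988, hold=38.6239 ⇒ V=38.8988 exercise | (k=5,j=2): S=59.1216, (K−S)⁺=27.6084, hold=27.3335 ⇒ V=27.6084 exercise | (k=5,j=3): S=73.0771, (K−S)⁺=13.6529, hold=14.0970 ⇒ V=14.0970 continue | (k=5,j=4): S=90.3267, (K−S)⁺=0.0000, hold=3.5493 ⇒ V=3.5493 continue | (k=5,j=5): S=111.6480, (K−S)⁺=0.0000, hold=0.0000 ⇒ V=0.0000 continue  boundary S*=59.1216
step 4: (k=4,j=0): S=43.0223, (K−S)⁺=43.7077, hold=43.4328 ⇒ V=43.7077 exercise | (k=4,j=1): S=53.1776, (K−S)⁺=33.5524, hold=33.2775 ⇒ V=33.5524 exercise | (k=4,j=2): S=65.7300, (K−S)⁺=21.0000, hold=20.9413 ⇒ V=21.0000 exercise | (k=4,j=3): S=81.2454, (K−S)⁺=5.4846, hold=8.9160 ⇒ V=8.9160 continue | (k=4,j=4): S=100.4231, (K−S)⁺=0.0000, hold=1.8097 ⇒ V=1.8097 continue  boundary S*=65.7300
step 3: (k=3,j=0): S=47.8312, (K−S)⁺=38.8988, hold=38.6239 ⇒ V=38.8988 exercise | (k=3,j=1): S=59.1216, (K−S)⁺=27.6084, hold=27.3335 ⇒ V=27.6084 exercise | (k=3,j=2): S=73.0771, (K−S)⁺=13.6529, hold=15.0489 ⇒ V=15.0489 continue | (k=3,j=3): S=90.3267, (K−S)⁺=0.0000, hold=5.4272 ⇒ V=5.4272 continue  boundary S*=59.1216
step 2: (k=2,j=0): S=53.1776, (K−S)⁺=33.5524, hold=33.2775 ⇒ V=33.5524 exercise | (k=2,j=1): S=65.7300, (K−S)⁺=21.0000, hold=21.4049 ⇒ V=21.4049 continue | (k=2,j=2): S=81.2454, (K−S)⁺=5.4846, hold=10.3158 ⇒ V=10.3158 continue  boundary S*=53.1776
step 1: (k=1,j=0): S=59.1216, (K−S)⁺=27.6084, hold=27.5307 ⇒ V=27.6084 exercise | (k=1,j=1): S=73.0771, (K−S)⁺=13.6529, hold=15.9371 ⇒ V=15.9371 continue  boundary S*=59.1216
step 0: (k=0,j=0): S=65.7300, (K−S)⁺=21.0000, hold=21.8374 ⇒ V=21.8374 continue  boundary S*=-

price = 21.8374
boundary = - 59.1216 53.1776 59.1216 65.7300 59.1216 65.7300
tree:
21.8374
27.6084 15.9371
33.5524 21.4049 10.3158
38.8988 27.6084 15.0489 5.4272
43.7077 33.5524 21.0000 8.9160 1.8097
48.0331 38.8988 27.6084 14.0970 3.5493 0.0000
51.9236 43.7077 33.5524 21.0000 6.9612 0.0000 0.0000
55.4230 48.0331 38.8988 27.6084 13.6529 0.0000 0.0000 0.0000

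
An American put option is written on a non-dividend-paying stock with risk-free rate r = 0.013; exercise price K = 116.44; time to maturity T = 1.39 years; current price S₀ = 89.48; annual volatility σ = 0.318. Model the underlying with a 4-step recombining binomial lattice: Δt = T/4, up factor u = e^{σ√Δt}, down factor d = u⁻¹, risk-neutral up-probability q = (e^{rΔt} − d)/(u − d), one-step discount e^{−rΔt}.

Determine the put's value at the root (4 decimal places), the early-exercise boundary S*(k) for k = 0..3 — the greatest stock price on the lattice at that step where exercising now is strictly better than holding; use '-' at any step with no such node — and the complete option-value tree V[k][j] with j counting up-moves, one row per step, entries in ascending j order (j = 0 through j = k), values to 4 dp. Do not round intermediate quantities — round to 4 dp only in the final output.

Δt=0.34750, u=1.20618, d=0.82906, q=0.46528, disc=e^(-rΔt)=0.99549
k=4 terminal: V=max(K-S,0) → 74.1656 54.9362 26.9600 0.0000 0.0000
k=3: j=0 S=50.9906 intr=65.4494 cont=64.9246 V=65.4494[EX]; j=1 S=74.1846 intr=42.2554 cont=41.7305 V=42.2554[EX]; j=2 S=107.9290 intr=8.5110 cont=14.3511 V=14.3511[hold]; j=3 S=157.0226 intr=0.0000 cont=0.0000 V=0.0000[hold]  S*(3)=74.1846
k=2: j=0 S=61.5038 intr=54.9362 cont=54.4114 V=54.9362[EX]; j=1 S=89.4800 intr=26.9600 cont=29.1402 V=29.1402[hold]; j=2 S=130.1818 intr=0.0000 cont=7.6393 V=7.6393[hold]  S*(2)=61.5038
k=1: j=0 S=74.1846 intr=42.2554 cont=42.7404 V=42.7404[hold]; j=1 S=107.9290 intr=8.5110 cont=19.0500 V=19.0500[hold]  S*(1)=-
k=0: j=0 S=89.4800 intr=26.9600 cont=31.5748 V=31.5748[hold]  S*(0)=-

price = 31.5748
boundary = - - 61.5038 74.1846
tree:
31.5748
42.7404 19.0500
54.9362 29.1402 7.6393
65.4494 42.2554 14.3511 0.0000
74.1656 54.9362 26.9600 0.0000 0.0000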